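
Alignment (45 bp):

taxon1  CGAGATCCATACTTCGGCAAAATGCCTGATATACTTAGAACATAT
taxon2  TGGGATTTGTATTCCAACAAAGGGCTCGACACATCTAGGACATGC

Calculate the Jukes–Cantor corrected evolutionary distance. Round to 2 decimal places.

0.67

The sequences differ at 20 of 45 sites, so p = 20/45 ≈ 0.444444.
d = −(3/4) ln(1 − 4p/3) = −0.75 ln(1 − 0.592592) = −0.75 ln(0.407408)
  = −0.75 × (-0.897940) = 0.673455 substitutions/site.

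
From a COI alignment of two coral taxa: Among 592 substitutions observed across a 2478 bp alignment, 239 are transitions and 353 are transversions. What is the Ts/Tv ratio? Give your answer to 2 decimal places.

0.68

R = 239/353 = 0.677053… ≈ 0.68 (to 2 d.p.).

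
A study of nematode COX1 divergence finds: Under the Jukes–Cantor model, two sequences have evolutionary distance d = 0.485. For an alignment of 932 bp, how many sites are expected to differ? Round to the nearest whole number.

Invert JC69: p = (3/4)(1 − e^(−4d/3)) = 0.75 × (1 − e^(-0.646667)) = 0.75 × (1 − 0.523789) = 0.357158.
Expected differing sites = pL ≈ 0.357158 × 932 = 332.871256 ≈ 333.

333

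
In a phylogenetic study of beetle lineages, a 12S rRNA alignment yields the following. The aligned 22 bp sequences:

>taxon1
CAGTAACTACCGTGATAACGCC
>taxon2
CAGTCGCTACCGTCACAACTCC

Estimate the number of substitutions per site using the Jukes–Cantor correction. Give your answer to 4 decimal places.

The sequences differ at 5 of 22 sites (5, 6, 14, 16, 20), so p = 5/22 ≈ 0.227273.
d = −(3/4) ln(1 − 4p/3) = −0.75 ln(1 − 0.303031) = −0.75 ln(0.696969)
  = −0.75 × (-0.361014) = 0.270761 substitutions/site.

0.2708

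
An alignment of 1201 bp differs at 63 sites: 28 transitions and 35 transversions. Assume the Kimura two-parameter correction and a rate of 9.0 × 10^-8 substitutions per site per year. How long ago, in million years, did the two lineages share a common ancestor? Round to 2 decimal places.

P = 28/1201 ≈ 0.023314 and Q = 35/1201 ≈ 0.029142.
Under the Kimura two-parameter model, d = −½ ln(1 − 2P − Q) − ¼ ln(1 − 2Q).
1 − 2P − Q = 0.92423, giving −½ ln(0.92423) = 0.039397.
1 − 2Q = 0.941716, giving −¼ ln(0.941716) = 0.015013.
d = 0.039397 + 0.015013 = 0.054410.
Under a molecular clock d = 2μt, so t = d/(2μ) = 0.054410 / (2 × 9.0 × 10^-8) = 0.30 million years.

0.30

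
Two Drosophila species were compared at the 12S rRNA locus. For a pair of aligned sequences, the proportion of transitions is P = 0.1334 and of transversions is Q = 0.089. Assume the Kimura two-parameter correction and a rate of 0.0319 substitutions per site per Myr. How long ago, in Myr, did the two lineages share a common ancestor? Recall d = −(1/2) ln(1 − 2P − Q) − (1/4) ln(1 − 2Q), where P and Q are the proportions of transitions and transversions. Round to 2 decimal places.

Under the Kimura two-parameter model, d = −½ ln(1 − 2P − Q) − ¼ ln(1 − 2Q).
1 − 2P − Q = 0.6442, giving −½ ln(0.6442) = 0.219873.
1 − 2Q = 0.822, giving −¼ ln(0.822) = 0.049004.
d = 0.219873 + 0.049004 = 0.268877.
Under a molecular clock d = 2μt, so t = d/(2μ) = 0.268877 / (2 × 0.0319) = 4.21 Myr.

4.21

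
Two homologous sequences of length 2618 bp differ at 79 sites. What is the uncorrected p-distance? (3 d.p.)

0.030

p = 79/2618 = 0.030175… ≈ 0.030 (to 3 d.p.).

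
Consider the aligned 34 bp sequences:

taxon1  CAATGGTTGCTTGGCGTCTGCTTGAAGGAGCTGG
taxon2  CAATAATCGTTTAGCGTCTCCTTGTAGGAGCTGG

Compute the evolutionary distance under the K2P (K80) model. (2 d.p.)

Of 34 sites, 5 differences are transitions and 2 are transversions, so P = 5/34 ≈ 0.147059 and Q = 2/34 ≈ 0.058824.
Under the Kimura two-parameter model, d = −½ ln(1 − 2P − Q) − ¼ ln(1 − 2Q).
1 − 2P − Q = 0.647058, giving −½ ln(0.647058) = 0.217660.
1 − 2Q = 0.882352, giving −¼ ln(0.882352) = 0.031291.
d = 0.217660 + 0.031291 = 0.248951.

0.25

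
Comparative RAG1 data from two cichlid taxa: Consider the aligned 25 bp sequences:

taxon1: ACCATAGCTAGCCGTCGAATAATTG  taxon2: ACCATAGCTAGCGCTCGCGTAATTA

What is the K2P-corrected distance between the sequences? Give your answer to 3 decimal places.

0.233

Of 25 sites, 2 differences are transitions and 3 are transversions, so P = 2/25 = 0.08 and Q = 3/25 = 0.12.
Under the Kimura two-parameter model, d = −½ ln(1 − 2P − Q) − ¼ ln(1 − 2Q).
1 − 2P − Q = 0.72, giving −½ ln(0.72) = 0.164252.
1 − 2Q = 0.76, giving −¼ ln(0.76) = 0.068609.
d = 0.164252 + 0.068609 = 0.232861.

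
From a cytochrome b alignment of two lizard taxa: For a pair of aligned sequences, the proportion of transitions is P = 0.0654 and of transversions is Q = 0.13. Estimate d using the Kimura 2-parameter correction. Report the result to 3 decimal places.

Under the Kimura two-parameter model, d = −½ ln(1 − 2P − Q) − ¼ ln(1 − 2Q).
1 − 2P − Q = 0.7392, giving −½ ln(0.7392) = 0.151093.
1 − 2Q = 0.74, giving −¼ ln(0.74) = 0.075276.
d = 0.151093 + 0.075276 = 0.226369.

0.226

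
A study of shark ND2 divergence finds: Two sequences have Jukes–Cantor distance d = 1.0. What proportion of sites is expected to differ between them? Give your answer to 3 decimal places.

0.552

p = (3/4)(1 − e^(−4d/3)) = 0.75 × (1 − e^(-1.333333)) = 0.75 × (1 − 0.263597) = 0.552302.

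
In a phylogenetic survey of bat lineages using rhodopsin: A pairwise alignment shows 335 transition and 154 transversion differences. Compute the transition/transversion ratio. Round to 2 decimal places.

R = 335/154 = 2.175324… ≈ 2.18 (to 2 d.p.).

2.18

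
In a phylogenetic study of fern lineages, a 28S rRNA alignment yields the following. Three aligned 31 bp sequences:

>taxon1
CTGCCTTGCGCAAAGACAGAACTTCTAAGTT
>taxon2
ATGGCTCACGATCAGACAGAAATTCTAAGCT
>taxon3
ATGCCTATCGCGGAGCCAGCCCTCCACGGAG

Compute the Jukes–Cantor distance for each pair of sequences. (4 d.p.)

taxon1–taxon2: 9/31 sites differ → p ≈ 0.290323, d = −0.75 ln(1 − 0.387097) = 0.367161 ≈ 0.3672.
taxon1–taxon3: 14/31 sites differ → p ≈ 0.451613, d = −0.75 ln(1 − 0.602151) = 0.691262 ≈ 0.6913.
taxon2–taxon3: 16/31 sites differ → p ≈ 0.516129, d = −0.75 ln(1 − 0.688172) = 0.873978 ≈ 0.8740.

d(taxon1,taxon2) = 0.3672, d(taxon1,taxon3) = 0.6913, d(taxon2,taxon3) = 0.8740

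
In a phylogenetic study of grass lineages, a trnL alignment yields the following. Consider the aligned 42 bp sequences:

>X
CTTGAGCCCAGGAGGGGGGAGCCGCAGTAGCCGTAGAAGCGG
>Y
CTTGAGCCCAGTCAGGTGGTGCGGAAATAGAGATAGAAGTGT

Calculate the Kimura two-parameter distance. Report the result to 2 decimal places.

Of 42 sites, 4 differences are transitions and 9 are transversions, so P = 4/42 ≈ 0.095238 and Q = 9/42 ≈ 0.214286.
Under the Kimura two-parameter model, d = −½ ln(1 − 2P − Q) − ¼ ln(1 − 2Q).
1 − 2P − Q = 0.595238, giving −½ ln(0.595238) = 0.259397.
1 − 2Q = 0.571428, giving −¼ ln(0.571428) = 0.139904.
d = 0.259397 + 0.139904 = 0.399301.

0.40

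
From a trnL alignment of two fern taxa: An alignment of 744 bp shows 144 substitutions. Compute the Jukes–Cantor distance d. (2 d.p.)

p = 144/744 ≈ 0.193548.
d = −(3/4) ln(1 − 4p/3) = −0.75 ln(1 − 0.258064) = −0.75 ln(0.741936)
  = −0.75 × (-0.298492) = 0.223869 substitutions/site.

0.22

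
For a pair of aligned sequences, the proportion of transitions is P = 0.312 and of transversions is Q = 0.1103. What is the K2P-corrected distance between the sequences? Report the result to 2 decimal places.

0.73

Under the Kimura two-parameter model, d = −½ ln(1 − 2P − Q) − ¼ ln(1 − 2Q).
1 − 2P − Q = 0.2657, giving −½ ln(0.2657) = 0.662694.
1 − 2Q = 0.7794, giving −¼ ln(0.7794) = 0.062308.
d = 0.662694 + 0.062308 = 0.725002.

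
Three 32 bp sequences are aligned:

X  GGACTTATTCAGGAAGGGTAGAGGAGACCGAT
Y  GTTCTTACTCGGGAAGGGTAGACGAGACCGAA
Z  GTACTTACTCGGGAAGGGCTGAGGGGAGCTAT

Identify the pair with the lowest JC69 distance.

X and Y

X–Y: 6/32 differ, p = 0.188, d = 0.216.
X–Z: 8/32 differ, p = 0.250, d = 0.304.
Y–Z: 8/32 differ, p = 0.250, d = 0.304.
The smallest distance is between X and Y.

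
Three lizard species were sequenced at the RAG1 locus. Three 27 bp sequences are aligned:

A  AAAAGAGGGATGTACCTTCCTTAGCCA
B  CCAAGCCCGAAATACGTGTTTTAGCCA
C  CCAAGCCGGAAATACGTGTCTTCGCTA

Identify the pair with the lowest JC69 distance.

A–B: 11/27 differ, p = 0.407, d = 0.588.
A–C: 11/27 differ, p = 0.407, d = 0.588.
B–C: 4/27 differ, p = 0.148, d = 0.165.
The smallest distance is between B and C.

B and C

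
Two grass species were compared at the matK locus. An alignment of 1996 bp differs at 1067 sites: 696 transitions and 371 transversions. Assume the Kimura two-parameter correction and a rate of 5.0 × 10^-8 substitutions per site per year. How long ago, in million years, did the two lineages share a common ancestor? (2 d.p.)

11.90

P = 696/1996 ≈ 0.348697 and Q = 371/1996 ≈ 0.185872.
Under the Kimura two-parameter model, d = −½ ln(1 − 2P − Q) − ¼ ln(1 − 2Q).
1 − 2P − Q = 0.116734, giving −½ ln(0.116734) = 1.073929.
1 − 2Q = 0.628256, giving −¼ ln(0.628256) = 0.116202.
d = 1.073929 + 0.116202 = 1.190131.
Under a molecular clock d = 2μt, so t = d/(2μ) = 1.190131 / (2 × 5.0 × 10^-8) = 11.90 million years.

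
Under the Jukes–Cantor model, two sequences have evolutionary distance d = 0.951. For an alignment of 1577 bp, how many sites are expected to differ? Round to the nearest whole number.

850

Invert JC69: p = (3/4)(1 − e^(−4d/3)) = 0.75 × (1 − e^(-1.268)) = 0.75 × (1 − 0.281394) = 0.538955.
Expected differing sites = pL ≈ 0.538955 × 1577 = 849.932035 ≈ 850.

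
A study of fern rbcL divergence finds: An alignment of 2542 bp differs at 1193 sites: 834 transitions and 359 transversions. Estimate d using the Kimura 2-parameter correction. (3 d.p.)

P = 834/2542 ≈ 0.328088 and Q = 359/2542 ≈ 0.141227.
Under the Kimura two-parameter model, d = −½ ln(1 − 2P − Q) − ¼ ln(1 − 2Q).
1 − 2P − Q = 0.202597, giving −½ ln(0.202597) = 0.798268.
1 − 2Q = 0.717546, giving −¼ ln(0.717546) = 0.082980.
d = 0.798268 + 0.082980 = 0.881248.

0.881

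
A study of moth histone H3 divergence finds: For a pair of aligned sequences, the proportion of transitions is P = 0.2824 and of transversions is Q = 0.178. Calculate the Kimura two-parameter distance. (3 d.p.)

0.789

Under the Kimura two-parameter model, d = −½ ln(1 − 2P − Q) − ¼ ln(1 − 2Q).
1 − 2P − Q = 0.2572, giving −½ ln(0.2572) = 0.678951.
1 − 2Q = 0.644, giving −¼ ln(0.644) = 0.110014.
d = 0.678951 + 0.110014 = 0.788965.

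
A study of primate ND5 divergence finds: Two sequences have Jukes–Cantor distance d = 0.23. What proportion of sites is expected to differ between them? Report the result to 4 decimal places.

0.1981

p = (3/4)(1 − e^(−4d/3)) = 0.75 × (1 − e^(-0.306667)) = 0.75 × (1 − 0.735896) = 0.198078.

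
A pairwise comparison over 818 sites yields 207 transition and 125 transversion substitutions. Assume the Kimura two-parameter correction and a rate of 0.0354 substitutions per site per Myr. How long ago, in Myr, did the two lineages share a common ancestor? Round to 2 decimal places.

8.88

P = 207/818 ≈ 0.253056 and Q = 125/818 ≈ 0.152812.
Under the Kimura two-parameter model, d = −½ ln(1 − 2P − Q) − ¼ ln(1 − 2Q).
1 − 2P − Q = 0.341076, giving −½ ln(0.341076) = 0.537825.
1 − 2Q = 0.694376, giving −¼ ln(0.694376) = 0.091185.
d = 0.537825 + 0.091185 = 0.629010.
Under a molecular clock d = 2μt, so t = d/(2μ) = 0.629010 / (2 × 0.0354) = 8.88 Myr.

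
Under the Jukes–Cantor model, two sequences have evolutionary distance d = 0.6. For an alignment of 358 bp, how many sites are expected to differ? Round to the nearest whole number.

148

Invert JC69: p = (3/4)(1 − e^(−4d/3)) = 0.75 × (1 − e^(-0.8)) = 0.75 × (1 − 0.449329) = 0.413003.
Expected differing sites = pL ≈ 0.413003 × 358 = 147.855074 ≈ 148.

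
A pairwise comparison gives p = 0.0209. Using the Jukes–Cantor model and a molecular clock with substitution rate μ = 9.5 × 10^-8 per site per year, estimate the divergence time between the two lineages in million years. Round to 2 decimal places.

0.11

d = −(3/4) ln(1 − 4p/3) = −0.75 ln(1 − 0.027867) = −0.75 ln(0.972133)
  = −0.75 × (-0.028263) = 0.021197 substitutions/site.
Under a molecular clock d = 2μt, so t = d/(2μ) = 0.021197 / (2 × 9.5 × 10^-8) = 0.11 million years.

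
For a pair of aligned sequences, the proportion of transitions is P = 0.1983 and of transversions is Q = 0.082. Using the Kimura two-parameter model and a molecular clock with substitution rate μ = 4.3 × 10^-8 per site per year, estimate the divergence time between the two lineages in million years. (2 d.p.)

Under the Kimura two-parameter model, d = −½ ln(1 − 2P − Q) − ¼ ln(1 − 2Q).
1 − 2P − Q = 0.5214, giving −½ ln(0.5214) = 0.325619.
1 − 2Q = 0.836, giving −¼ ln(0.836) = 0.044782.
d = 0.325619 + 0.044782 = 0.370401.
Under a molecular clock d = 2μt, so t = d/(2μ) = 0.370401 / (2 × 4.3 × 10^-8) = 4.31 million years.

4.31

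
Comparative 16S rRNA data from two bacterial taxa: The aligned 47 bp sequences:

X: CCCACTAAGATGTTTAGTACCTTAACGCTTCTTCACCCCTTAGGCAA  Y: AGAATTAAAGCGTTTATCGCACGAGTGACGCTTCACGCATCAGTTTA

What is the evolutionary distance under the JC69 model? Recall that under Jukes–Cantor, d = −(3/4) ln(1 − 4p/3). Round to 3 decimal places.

The sequences differ at 24 of 47 sites, so p = 24/47 ≈ 0.510638.
d = −(3/4) ln(1 − 4p/3) = −0.75 ln(1 − 0.680851) = −0.75 ln(0.319149)
  = −0.75 × (-1.142097) = 0.856573 substitutions/site.

0.857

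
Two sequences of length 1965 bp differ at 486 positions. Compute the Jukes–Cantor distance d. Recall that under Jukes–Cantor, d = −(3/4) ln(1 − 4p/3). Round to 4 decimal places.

0.3001

p = 486/1965 ≈ 0.247328.
d = −(3/4) ln(1 − 4p/3) = −0.75 ln(1 − 0.329771) = −0.75 ln(0.670229)
  = −0.75 × (-0.400136) = 0.300102 substitutions/site.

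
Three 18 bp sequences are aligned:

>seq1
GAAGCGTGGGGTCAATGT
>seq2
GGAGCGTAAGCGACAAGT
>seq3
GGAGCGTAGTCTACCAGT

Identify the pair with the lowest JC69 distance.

seq2 and seq3

seq1–seq2: 8/18 differ, p = 0.444, d = 0.673.
seq1–seq3: 8/18 differ, p = 0.444, d = 0.673.
seq2–seq3: 4/18 differ, p = 0.222, d = 0.264.
The smallest distance is between seq2 and seq3.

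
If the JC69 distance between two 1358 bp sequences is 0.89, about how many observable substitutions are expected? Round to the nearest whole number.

Invert JC69: p = (3/4)(1 − e^(−4d/3)) = 0.75 × (1 − e^(-1.186667)) = 0.75 × (1 − 0.305237) = 0.521072.
Expected differing sites = pL ≈ 0.521072 × 1358 = 707.615776 ≈ 708.

708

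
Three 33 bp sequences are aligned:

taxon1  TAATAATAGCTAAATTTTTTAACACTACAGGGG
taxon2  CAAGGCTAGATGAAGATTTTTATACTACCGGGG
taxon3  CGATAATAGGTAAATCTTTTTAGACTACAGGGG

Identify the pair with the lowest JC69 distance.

taxon1 and taxon3

taxon1–taxon2: 11/33 differ, p = 0.333, d = 0.441.
taxon1–taxon3: 6/33 differ, p = 0.182, d = 0.208.
taxon2–taxon3: 10/33 differ, p = 0.303, d = 0.388.
The smallest distance is between taxon1 and taxon3.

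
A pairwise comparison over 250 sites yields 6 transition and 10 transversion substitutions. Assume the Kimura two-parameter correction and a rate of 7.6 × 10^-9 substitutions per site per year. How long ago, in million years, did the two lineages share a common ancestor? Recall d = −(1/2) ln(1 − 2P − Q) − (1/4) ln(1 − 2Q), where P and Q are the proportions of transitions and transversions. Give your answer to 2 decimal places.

P = 6/250 = 0.024 and Q = 10/250 = 0.04.
Under the Kimura two-parameter model, d = −½ ln(1 − 2P − Q) − ¼ ln(1 − 2Q).
1 − 2P − Q = 0.912, giving −½ ln(0.912) = 0.046058.
1 − 2Q = 0.92, giving −¼ ln(0.92) = 0.020845.
d = 0.046058 + 0.020845 = 0.066903.
Under a molecular clock d = 2μt, so t = d/(2μ) = 0.066903 / (2 × 7.6 × 10^-9) = 4.40 million years.

4.40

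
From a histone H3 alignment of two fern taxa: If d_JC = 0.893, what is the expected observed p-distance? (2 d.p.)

0.52

p = (3/4)(1 − e^(−4d/3)) = 0.75 × (1 − e^(-1.190667)) = 0.75 × (1 − 0.304018) = 0.521987.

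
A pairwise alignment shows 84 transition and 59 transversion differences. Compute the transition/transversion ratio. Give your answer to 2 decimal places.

1.42

R = 84/59 = 1.423728… ≈ 1.42 (to 2 d.p.).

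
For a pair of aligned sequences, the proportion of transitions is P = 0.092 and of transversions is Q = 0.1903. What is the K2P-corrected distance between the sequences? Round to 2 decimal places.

0.35

Under the Kimura two-parameter model, d = −½ ln(1 − 2P − Q) − ¼ ln(1 − 2Q).
1 − 2P − Q = 0.6257, giving −½ ln(0.6257) = 0.234442.
1 − 2Q = 0.6194, giving −¼ ln(0.6194) = 0.119751.
d = 0.234442 + 0.119751 = 0.354193.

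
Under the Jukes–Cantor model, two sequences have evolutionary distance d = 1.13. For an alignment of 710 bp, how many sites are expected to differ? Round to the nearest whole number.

414

Invert JC69: p = (3/4)(1 − e^(−4d/3)) = 0.75 × (1 − e^(-1.506667)) = 0.75 × (1 − 0.221647) = 0.583765.
Expected differing sites = pL ≈ 0.583765 × 710 = 414.47315 ≈ 414.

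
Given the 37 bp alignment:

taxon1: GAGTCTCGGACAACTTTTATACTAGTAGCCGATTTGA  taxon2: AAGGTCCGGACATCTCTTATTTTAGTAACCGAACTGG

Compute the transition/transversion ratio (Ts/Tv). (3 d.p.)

Transitions are A↔G and C↔T; transversions are all other mismatches.
Transitions: 8. Transversions: 4.
R = 8/4 = 2.000.

2.000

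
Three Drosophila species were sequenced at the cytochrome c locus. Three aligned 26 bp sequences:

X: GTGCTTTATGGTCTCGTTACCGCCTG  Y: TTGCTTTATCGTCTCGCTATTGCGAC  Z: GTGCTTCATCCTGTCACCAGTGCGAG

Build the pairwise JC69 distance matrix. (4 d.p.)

d(X,Y) = 0.3961, d(X,Z) = 0.6228, d(Y,Z) = 0.3961

X–Y: 8/26 sites differ → p ≈ 0.307692, d = −0.75 ln(1 − 0.410256) = 0.396050 ≈ 0.3961.
X–Z: 11/26 sites differ → p ≈ 0.423077, d = −0.75 ln(1 − 0.564103) = 0.622762 ≈ 0.6228.
Y–Z: 8/26 sites differ → p ≈ 0.307692, d = −0.75 ln(1 − 0.410256) = 0.396050 ≈ 0.3961.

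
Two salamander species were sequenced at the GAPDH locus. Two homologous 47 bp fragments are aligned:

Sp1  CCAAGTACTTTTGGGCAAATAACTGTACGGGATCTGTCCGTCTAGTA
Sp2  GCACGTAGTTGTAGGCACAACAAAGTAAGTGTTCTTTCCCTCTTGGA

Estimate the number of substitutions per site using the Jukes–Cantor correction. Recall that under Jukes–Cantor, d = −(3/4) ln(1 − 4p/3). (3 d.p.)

0.494

The sequences differ at 17 of 47 sites, so p = 17/47 ≈ 0.361702.
d = −(3/4) ln(1 − 4p/3) = −0.75 ln(1 − 0.482269) = −0.75 ln(0.517731)
  = −0.75 × (-0.658299) = 0.493724 substitutions/site.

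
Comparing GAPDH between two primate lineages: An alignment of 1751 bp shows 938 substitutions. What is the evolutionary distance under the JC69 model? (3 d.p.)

p = 938/1751 ≈ 0.535694.
d = −(3/4) ln(1 − 4p/3) = −0.75 ln(1 − 0.714259) = −0.75 ln(0.285741)
  = −0.75 × (-1.252669) = 0.939502 substitutions/site.

0.940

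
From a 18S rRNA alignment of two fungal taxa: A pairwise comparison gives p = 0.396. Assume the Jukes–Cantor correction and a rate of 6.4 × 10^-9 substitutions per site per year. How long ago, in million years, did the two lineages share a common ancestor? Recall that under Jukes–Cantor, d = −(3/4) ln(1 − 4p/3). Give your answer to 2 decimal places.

43.99

d = −(3/4) ln(1 − 4p/3) = −0.75 ln(1 − 0.528) = −0.75 ln(0.472)
  = −0.75 × (-0.750776) = 0.563082 substitutions/site.
Under a molecular clock d = 2μt, so t = d/(2μ) = 0.563082 / (2 × 6.4 × 10^-9) = 43.99 million years.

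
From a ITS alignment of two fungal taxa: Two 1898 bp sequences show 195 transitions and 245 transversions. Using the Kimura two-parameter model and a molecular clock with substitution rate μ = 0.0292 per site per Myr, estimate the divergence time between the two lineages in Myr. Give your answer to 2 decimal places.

P = 195/1898 ≈ 0.10274 and Q = 245/1898 ≈ 0.129083.
Under the Kimura two-parameter model, d = −½ ln(1 − 2P − Q) − ¼ ln(1 − 2Q).
1 − 2P − Q = 0.665437, giving −½ ln(0.665437) = 0.203656.
1 − 2Q = 0.741834, giving −¼ ln(0.741834) = 0.074657.
d = 0.203656 + 0.074657 = 0.278313.
Under a molecular clock d = 2μt, so t = d/(2μ) = 0.278313 / (2 × 0.0292) = 4.77 Myr.

4.77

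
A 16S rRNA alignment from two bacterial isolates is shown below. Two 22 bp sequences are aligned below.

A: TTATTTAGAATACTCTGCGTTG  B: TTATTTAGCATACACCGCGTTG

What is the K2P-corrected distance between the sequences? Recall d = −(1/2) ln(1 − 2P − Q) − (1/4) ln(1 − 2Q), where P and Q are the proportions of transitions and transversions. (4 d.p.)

0.1505

Of 22 sites, 1 differences are transitions and 2 are transversions, so P = 1/22 ≈ 0.045455 and Q = 2/22 ≈ 0.090909.
Under the Kimura two-parameter model, d = −½ ln(1 − 2P − Q) − ¼ ln(1 − 2Q).
1 − 2P − Q = 0.818181, giving −½ ln(0.818181) = 0.100336.
1 − 2Q = 0.818182, giving −¼ ln(0.818182) = 0.050168.
d = 0.100336 + 0.050168 = 0.150504.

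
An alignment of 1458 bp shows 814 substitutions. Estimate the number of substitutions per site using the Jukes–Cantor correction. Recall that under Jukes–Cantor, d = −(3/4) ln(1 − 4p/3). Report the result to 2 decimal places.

1.02

p = 814/1458 ≈ 0.558299.
d = −(3/4) ln(1 − 4p/3) = −0.75 ln(1 − 0.744399) = −0.75 ln(0.255601)
  = −0.75 × (-1.364138) = 1.023104 substitutions/site.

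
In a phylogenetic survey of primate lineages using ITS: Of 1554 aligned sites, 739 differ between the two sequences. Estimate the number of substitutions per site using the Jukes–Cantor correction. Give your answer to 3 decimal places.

p = 739/1554 ≈ 0.475547.
d = −(3/4) ln(1 − 4p/3) = −0.75 ln(1 − 0.634063) = −0.75 ln(0.365937)
  = −0.75 × (-1.005294) = 0.753971 substitutions/site.

0.754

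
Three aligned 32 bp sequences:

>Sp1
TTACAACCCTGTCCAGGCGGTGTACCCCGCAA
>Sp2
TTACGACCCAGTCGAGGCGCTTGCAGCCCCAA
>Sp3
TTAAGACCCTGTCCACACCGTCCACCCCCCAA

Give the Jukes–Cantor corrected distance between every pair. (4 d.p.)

Sp1–Sp2: 10/32 sites differ → p = 0.3125, d = −0.75 ln(1 − 0.416667) = 0.404248 ≈ 0.4042.
Sp1–Sp3: 8/32 sites differ → p = 0.25, d = −0.75 ln(1 − 0.333333) = 0.304098 ≈ 0.3041.
Sp2–Sp3: 12/32 sites differ → p = 0.375, d = −0.75 ln(1 − 0.5) = 0.519860 ≈ 0.5199.

d(Sp1,Sp2) = 0.4042, d(Sp1,Sp3) = 0.3041, d(Sp2,Sp3) = 0.5199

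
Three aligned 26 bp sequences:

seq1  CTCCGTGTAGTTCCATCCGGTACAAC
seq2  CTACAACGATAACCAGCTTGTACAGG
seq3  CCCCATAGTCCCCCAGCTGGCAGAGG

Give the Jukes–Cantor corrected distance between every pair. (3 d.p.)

seq1–seq2: 13/26 sites differ → p = 0.5, d = −0.75 ln(1 − 0.666667) = 0.823960 ≈ 0.824.
seq1–seq3: 14/26 sites differ → p ≈ 0.538462, d = −0.75 ln(1 − 0.717949) = 0.949251 ≈ 0.949.
seq2–seq3: 11/26 sites differ → p ≈ 0.423077, d = −0.75 ln(1 − 0.564103) = 0.622762 ≈ 0.623.

d(seq1,seq2) = 0.824, d(seq1,seq3) = 0.949, d(seq2,seq3) = 0.623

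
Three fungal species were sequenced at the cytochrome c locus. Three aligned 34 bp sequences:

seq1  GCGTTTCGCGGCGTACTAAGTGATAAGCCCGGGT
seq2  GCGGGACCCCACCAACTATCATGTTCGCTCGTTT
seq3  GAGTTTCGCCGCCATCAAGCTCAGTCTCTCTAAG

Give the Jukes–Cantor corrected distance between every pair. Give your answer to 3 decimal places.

seq1–seq2: 18/34 sites differ → p ≈ 0.529412, d = −0.75 ln(1 − 0.705883) = 0.917833 ≈ 0.918.
seq1–seq3: 18/34 sites differ → p ≈ 0.529412, d = −0.75 ln(1 − 0.705883) = 0.917833 ≈ 0.918.
seq2–seq3: 18/34 sites differ → p ≈ 0.529412, d = −0.75 ln(1 − 0.705883) = 0.917833 ≈ 0.918.

d(seq1,seq2) = 0.918, d(seq1,seq3) = 0.918, d(seq2,seq3) = 0.918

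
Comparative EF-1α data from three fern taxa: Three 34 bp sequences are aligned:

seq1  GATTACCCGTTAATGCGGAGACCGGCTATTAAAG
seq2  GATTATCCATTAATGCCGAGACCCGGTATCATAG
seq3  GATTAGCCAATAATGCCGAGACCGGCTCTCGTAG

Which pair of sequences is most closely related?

seq1–seq2: 7/34 differ, p = 0.206, d = 0.241.
seq1–seq3: 8/34 differ, p = 0.235, d = 0.282.
seq2–seq3: 6/34 differ, p = 0.176, d = 0.201.
The smallest distance is between seq2 and seq3.

seq2 and seq3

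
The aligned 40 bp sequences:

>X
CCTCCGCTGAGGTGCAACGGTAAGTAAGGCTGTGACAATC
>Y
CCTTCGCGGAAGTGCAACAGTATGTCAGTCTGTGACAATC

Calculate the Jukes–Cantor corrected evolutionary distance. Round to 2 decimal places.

The sequences differ at 7 of 40 sites (4, 8, 11, 19, 23, 26, 29), so p = 7/40 = 0.175.
d = −(3/4) ln(1 − 4p/3) = −0.75 ln(1 − 0.233333) = −0.75 ln(0.766667)
  = −0.75 × (-0.265703) = 0.199277 substitutions/site.

0.20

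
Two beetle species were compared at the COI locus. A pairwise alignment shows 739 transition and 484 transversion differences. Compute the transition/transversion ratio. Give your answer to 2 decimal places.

R = 739/484 = 1.526859… ≈ 1.53 (to 2 d.p.).

1.53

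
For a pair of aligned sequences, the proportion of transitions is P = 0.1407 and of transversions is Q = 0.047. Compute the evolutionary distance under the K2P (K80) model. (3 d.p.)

Under the Kimura two-parameter model, d = −½ ln(1 − 2P − Q) − ¼ ln(1 − 2Q).
1 − 2P − Q = 0.6716, giving −½ ln(0.6716) = 0.199046.
1 − 2Q = 0.906, giving −¼ ln(0.906) = 0.024679.
d = 0.199046 + 0.024679 = 0.223725.

0.224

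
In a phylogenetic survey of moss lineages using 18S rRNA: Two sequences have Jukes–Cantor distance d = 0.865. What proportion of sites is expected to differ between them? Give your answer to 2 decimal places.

0.51

p = (3/4)(1 − e^(−4d/3)) = 0.75 × (1 − e^(-1.153333)) = 0.75 × (1 − 0.315583) = 0.513313.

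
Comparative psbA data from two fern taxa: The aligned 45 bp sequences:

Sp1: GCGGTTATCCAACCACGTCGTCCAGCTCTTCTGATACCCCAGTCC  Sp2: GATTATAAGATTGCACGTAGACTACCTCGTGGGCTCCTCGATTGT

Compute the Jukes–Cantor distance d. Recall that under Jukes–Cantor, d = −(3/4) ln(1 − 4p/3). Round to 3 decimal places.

0.931

The sequences differ at 24 of 45 sites, so p = 24/45 ≈ 0.533333.
d = −(3/4) ln(1 − 4p/3) = −0.75 ln(1 − 0.711111) = −0.75 ln(0.288889)
  = −0.75 × (-1.241713) = 0.931285 substitutions/site.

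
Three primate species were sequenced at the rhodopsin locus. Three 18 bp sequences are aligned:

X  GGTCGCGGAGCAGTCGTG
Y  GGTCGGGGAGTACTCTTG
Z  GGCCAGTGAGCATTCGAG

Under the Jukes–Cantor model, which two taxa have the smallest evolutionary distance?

X–Y: 4/18 differ, p = 0.222, d = 0.264.
X–Z: 6/18 differ, p = 0.333, d = 0.441.
Y–Z: 7/18 differ, p = 0.389, d = 0.548.
The smallest distance is between X and Y.

X and Y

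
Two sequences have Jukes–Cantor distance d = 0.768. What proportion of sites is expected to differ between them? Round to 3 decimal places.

p = (3/4)(1 − e^(−4d/3)) = 0.75 × (1 − e^(-1.024)) = 0.75 × (1 − 0.359155) = 0.480634.

0.481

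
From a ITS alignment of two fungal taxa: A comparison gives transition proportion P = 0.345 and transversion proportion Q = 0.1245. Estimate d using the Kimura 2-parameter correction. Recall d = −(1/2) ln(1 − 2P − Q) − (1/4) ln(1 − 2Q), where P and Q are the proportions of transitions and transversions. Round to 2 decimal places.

Under the Kimura two-parameter model, d = −½ ln(1 − 2P − Q) − ¼ ln(1 − 2Q).
1 − 2P − Q = 0.1855, giving −½ ln(0.1855) = 0.842350.
1 − 2Q = 0.751, giving −¼ ln(0.751) = 0.071587.
d = 0.842350 + 0.071587 = 0.913937.

0.91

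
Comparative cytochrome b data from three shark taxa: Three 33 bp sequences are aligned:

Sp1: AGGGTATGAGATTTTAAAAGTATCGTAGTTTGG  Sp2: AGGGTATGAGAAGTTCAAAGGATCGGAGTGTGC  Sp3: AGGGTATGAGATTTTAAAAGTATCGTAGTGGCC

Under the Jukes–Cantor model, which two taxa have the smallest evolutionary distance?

Sp1 and Sp3

Sp1–Sp2: 7/33 differ, p = 0.212, d = 0.249.
Sp1–Sp3: 4/33 differ, p = 0.121, d = 0.132.
Sp2–Sp3: 7/33 differ, p = 0.212, d = 0.249.
The smallest distance is between Sp1 and Sp3.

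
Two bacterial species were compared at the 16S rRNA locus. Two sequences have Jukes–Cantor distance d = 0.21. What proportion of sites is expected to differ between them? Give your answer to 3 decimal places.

0.183

p = (3/4)(1 − e^(−4d/3)) = 0.75 × (1 − e^(-0.28)) = 0.75 × (1 − 0.755784) = 0.183162.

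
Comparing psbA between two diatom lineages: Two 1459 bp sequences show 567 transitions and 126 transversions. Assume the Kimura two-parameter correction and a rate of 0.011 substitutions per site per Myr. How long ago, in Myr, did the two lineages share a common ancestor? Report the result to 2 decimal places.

47.43

P = 567/1459 ≈ 0.388622 and Q = 126/1459 ≈ 0.086361.
Under the Kimura two-parameter model, d = −½ ln(1 − 2P − Q) − ¼ ln(1 − 2Q).
1 − 2P − Q = 0.136395, giving −½ ln(0.136395) = 0.996100.
1 − 2Q = 0.827278, giving −¼ ln(0.827278) = 0.047404.
d = 0.996100 + 0.047404 = 1.043504.
Under a molecular clock d = 2μt, so t = d/(2μ) = 1.043504 / (2 × 0.011) = 47.43 Myr.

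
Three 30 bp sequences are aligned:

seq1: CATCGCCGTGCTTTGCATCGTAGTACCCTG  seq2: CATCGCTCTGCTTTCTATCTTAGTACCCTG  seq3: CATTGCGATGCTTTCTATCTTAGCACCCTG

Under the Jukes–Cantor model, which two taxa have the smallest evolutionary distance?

seq1–seq2: 5/30 differ, p = 0.167, d = 0.188.
seq1–seq3: 7/30 differ, p = 0.233, d = 0.280.
seq2–seq3: 4/30 differ, p = 0.133, d = 0.147.
The smallest distance is between seq2 and seq3.

seq2 and seq3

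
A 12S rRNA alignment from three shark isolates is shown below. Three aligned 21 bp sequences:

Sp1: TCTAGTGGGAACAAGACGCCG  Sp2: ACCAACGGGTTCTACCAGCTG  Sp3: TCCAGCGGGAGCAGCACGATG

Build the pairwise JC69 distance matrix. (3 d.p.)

d(Sp1,Sp2) = 0.899, d(Sp1,Sp3) = 0.441, d(Sp2,Sp3) = 0.635

Sp1–Sp2: 11/21 sites differ → p ≈ 0.52381, d = −0.75 ln(1 − 0.698413) = 0.899023 ≈ 0.899.
Sp1–Sp3: 7/21 sites differ → p ≈ 0.333333, d = −0.75 ln(1 − 0.444444) = 0.440839 ≈ 0.441.
Sp2–Sp3: 9/21 sites differ → p ≈ 0.428571, d = −0.75 ln(1 − 0.571428) = 0.635472 ≈ 0.635.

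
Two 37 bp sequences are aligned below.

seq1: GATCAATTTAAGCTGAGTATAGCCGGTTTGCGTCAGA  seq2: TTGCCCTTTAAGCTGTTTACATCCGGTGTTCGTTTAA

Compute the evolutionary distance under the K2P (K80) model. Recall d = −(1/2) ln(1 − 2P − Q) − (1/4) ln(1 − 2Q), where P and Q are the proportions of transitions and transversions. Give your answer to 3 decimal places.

0.533

Of 37 sites, 3 differences are transitions and 11 are transversions, so P = 3/37 ≈ 0.081081 and Q = 11/37 ≈ 0.297297.
Under the Kimura two-parameter model, d = −½ ln(1 − 2P − Q) − ¼ ln(1 − 2Q).
1 − 2P − Q = 0.540541, giving −½ ln(0.540541) = 0.307592.
1 − 2Q = 0.405406, giving −¼ ln(0.405406) = 0.225717.
d = 0.307592 + 0.225717 = 0.533309.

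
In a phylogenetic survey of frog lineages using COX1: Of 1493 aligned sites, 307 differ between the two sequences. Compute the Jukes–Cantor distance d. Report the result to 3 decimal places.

p = 307/1493 ≈ 0.205626.
d = −(3/4) ln(1 − 4p/3) = −0.75 ln(1 − 0.274168) = −0.75 ln(0.725832)
  = −0.75 × (-0.320437) = 0.240328 substitutions/site.

0.240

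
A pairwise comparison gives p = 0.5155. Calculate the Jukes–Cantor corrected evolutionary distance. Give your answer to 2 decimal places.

0.87

d = −(3/4) ln(1 − 4p/3) = −0.75 ln(1 − 0.687333) = −0.75 ln(0.312667)
  = −0.75 × (-1.162617) = 0.871963 substitutions/site.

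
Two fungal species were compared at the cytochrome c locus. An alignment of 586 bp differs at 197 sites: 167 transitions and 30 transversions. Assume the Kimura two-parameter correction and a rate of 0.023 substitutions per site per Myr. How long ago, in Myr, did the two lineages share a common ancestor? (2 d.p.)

11.14

P = 167/586 ≈ 0.284983 and Q = 30/586 ≈ 0.051195.
Under the Kimura two-parameter model, d = −½ ln(1 − 2P − Q) − ¼ ln(1 − 2Q).
1 − 2P − Q = 0.378839, giving −½ ln(0.378839) = 0.485322.
1 − 2Q = 0.89761, giving −¼ ln(0.89761) = 0.027005.
d = 0.485322 + 0.027005 = 0.512327.
Under a molecular clock d = 2μt, so t = d/(2μ) = 0.512327 / (2 × 0.023) = 11.14 Myr.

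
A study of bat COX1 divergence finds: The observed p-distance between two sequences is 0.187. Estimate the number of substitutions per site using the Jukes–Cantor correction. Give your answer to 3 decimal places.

0.215

d = −(3/4) ln(1 − 4p/3) = −0.75 ln(1 − 0.249333) = −0.75 ln(0.750667)
  = −0.75 × (-0.286793) = 0.215095 substitutions/site.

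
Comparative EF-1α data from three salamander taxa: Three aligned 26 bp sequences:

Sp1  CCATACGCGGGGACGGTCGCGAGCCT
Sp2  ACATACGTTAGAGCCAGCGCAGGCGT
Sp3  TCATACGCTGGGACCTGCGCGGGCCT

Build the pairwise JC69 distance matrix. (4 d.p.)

Sp1–Sp2: 12/26 sites differ → p ≈ 0.461538, d = −0.75 ln(1 − 0.615384) = 0.716632 ≈ 0.7166.
Sp1–Sp3: 6/26 sites differ → p ≈ 0.230769, d = −0.75 ln(1 − 0.307692) = 0.275793 ≈ 0.2758.
Sp2–Sp3: 8/26 sites differ → p ≈ 0.307692, d = −0.75 ln(1 − 0.410256) = 0.396050 ≈ 0.3961.

d(Sp1,Sp2) = 0.7166, d(Sp1,Sp3) = 0.2758, d(Sp2,Sp3) = 0.3961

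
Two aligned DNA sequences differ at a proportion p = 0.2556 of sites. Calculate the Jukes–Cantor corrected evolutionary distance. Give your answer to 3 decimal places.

d = −(3/4) ln(1 − 4p/3) = −0.75 ln(1 − 0.3408) = −0.75 ln(0.6592)
  = −0.75 × (-0.416728) = 0.312546 substitutions/site.

0.313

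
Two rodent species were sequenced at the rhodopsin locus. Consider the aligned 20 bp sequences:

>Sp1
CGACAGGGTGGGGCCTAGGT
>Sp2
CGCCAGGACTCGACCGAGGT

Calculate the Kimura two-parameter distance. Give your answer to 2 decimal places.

Of 20 sites, 3 differences are transitions and 4 are transversions, so P = 3/20 = 0.15 and Q = 4/20 = 0.2.
Under the Kimura two-parameter model, d = −½ ln(1 − 2P − Q) − ¼ ln(1 − 2Q).
1 − 2P − Q = 0.5, giving −½ ln(0.5) = 0.346574.
1 − 2Q = 0.6, giving −¼ ln(0.6) = 0.127706.
d = 0.346574 + 0.127706 = 0.474280.

0.47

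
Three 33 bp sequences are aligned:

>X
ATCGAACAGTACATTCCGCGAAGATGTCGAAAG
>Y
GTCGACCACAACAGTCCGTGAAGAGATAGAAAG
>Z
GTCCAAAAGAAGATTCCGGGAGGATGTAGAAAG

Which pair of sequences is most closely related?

X–Y: 9/33 differ, p = 0.273, d = 0.339.
X–Z: 8/33 differ, p = 0.242, d = 0.293.
Y–Z: 10/33 differ, p = 0.303, d = 0.388.
The smallest distance is between X and Z.

X and Z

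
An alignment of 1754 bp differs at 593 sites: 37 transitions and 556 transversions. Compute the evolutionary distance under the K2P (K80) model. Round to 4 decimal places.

0.4738

P = 37/1754 ≈ 0.021095 and Q = 556/1754 ≈ 0.31699.
Under the Kimura two-parameter model, d = −½ ln(1 − 2P − Q) − ¼ ln(1 − 2Q).
1 − 2P − Q = 0.64082, giving −½ ln(0.64082) = 0.222503.
1 − 2Q = 0.36602, giving −¼ ln(0.36602) = 0.251267.
d = 0.222503 + 0.251267 = 0.473770.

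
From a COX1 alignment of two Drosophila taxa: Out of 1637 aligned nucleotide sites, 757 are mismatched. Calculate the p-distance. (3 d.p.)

p = 757/1637 = 0.462431… ≈ 0.462 (to 3 d.p.).

0.462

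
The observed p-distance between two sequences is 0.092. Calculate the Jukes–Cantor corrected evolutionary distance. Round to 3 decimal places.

0.098

d = −(3/4) ln(1 − 4p/3) = −0.75 ln(1 − 0.122667) = −0.75 ln(0.877333)
  = −0.75 × (-0.130869) = 0.098152 substitutions/site.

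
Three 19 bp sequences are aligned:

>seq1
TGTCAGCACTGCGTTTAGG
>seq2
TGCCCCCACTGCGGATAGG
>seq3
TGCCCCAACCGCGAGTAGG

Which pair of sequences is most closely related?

seq1–seq2: 5/19 differ, p = 0.263, d = 0.324.
seq1–seq3: 7/19 differ, p = 0.368, d = 0.507.
seq2–seq3: 4/19 differ, p = 0.211, d = 0.247.
The smallest distance is between seq2 and seq3.

seq2 and seq3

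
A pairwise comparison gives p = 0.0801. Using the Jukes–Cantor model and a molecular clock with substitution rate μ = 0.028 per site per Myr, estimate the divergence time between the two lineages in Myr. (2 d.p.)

1.51

d = −(3/4) ln(1 − 4p/3) = −0.75 ln(1 − 0.1068) = −0.75 ln(0.8932)
  = −0.75 × (-0.112945) = 0.084709 substitutions/site.
Under a molecular clock d = 2μt, so t = d/(2μ) = 0.084709 / (2 × 0.028) = 1.51 Myr.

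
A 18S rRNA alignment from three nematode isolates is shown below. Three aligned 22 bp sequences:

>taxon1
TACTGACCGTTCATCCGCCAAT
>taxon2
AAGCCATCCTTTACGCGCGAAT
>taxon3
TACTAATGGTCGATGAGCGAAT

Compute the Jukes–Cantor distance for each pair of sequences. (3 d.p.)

d(taxon1,taxon2) = 0.699, d(taxon1,taxon3) = 0.497, d(taxon2,taxon3) = 0.699

taxon1–taxon2: 10/22 sites differ → p ≈ 0.454545, d = −0.75 ln(1 − 0.60606) = 0.698667 ≈ 0.699.
taxon1–taxon3: 8/22 sites differ → p ≈ 0.363636, d = −0.75 ln(1 − 0.484848) = 0.497470 ≈ 0.497.
taxon2–taxon3: 10/22 sites differ → p ≈ 0.454545, d = −0.75 ln(1 − 0.60606) = 0.698667 ≈ 0.699.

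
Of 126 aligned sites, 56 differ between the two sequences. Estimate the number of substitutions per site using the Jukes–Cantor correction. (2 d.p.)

p = 56/126 ≈ 0.444444.
d = −(3/4) ln(1 − 4p/3) = −0.75 ln(1 − 0.592592) = −0.75 ln(0.407408)
  = −0.75 × (-0.897940) = 0.673455 substitutions/site.

0.67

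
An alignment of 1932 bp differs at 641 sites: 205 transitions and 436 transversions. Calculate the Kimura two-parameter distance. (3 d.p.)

P = 205/1932 ≈ 0.106108 and Q = 436/1932 ≈ 0.225673.
Under the Kimura two-parameter model, d = −½ ln(1 − 2P − Q) − ¼ ln(1 − 2Q).
1 − 2P − Q = 0.562111, giving −½ ln(0.562111) = 0.288028.
1 − 2Q = 0.548654, giving −¼ ln(0.548654) = 0.150072.
d = 0.288028 + 0.150072 = 0.438100.

0.438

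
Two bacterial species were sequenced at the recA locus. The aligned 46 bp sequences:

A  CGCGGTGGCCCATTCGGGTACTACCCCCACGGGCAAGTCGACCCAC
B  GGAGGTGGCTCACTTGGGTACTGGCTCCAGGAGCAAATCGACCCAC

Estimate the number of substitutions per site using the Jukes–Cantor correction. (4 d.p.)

0.2880

The sequences differ at 11 of 46 sites, so p = 11/46 ≈ 0.23913.
d = −(3/4) ln(1 − 4p/3) = −0.75 ln(1 − 0.31884) = −0.75 ln(0.68116)
  = −0.75 × (-0.383958) = 0.287969 substitutions/site.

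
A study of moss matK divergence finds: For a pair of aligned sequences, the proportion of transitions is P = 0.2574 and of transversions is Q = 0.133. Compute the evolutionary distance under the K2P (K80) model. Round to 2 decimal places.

0.60

Under the Kimura two-parameter model, d = −½ ln(1 − 2P − Q) − ¼ ln(1 − 2Q).
1 − 2P − Q = 0.3522, giving −½ ln(0.3522) = 0.521778.
1 − 2Q = 0.734, giving −¼ ln(0.734) = 0.077312.
d = 0.521778 + 0.077312 = 0.599090.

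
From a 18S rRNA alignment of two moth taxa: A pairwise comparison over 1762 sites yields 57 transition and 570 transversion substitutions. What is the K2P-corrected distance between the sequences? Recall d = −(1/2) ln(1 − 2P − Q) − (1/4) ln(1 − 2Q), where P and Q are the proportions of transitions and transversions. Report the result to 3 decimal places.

P = 57/1762 ≈ 0.03235 and Q = 570/1762 ≈ 0.323496.
Under the Kimura two-parameter model, d = −½ ln(1 − 2P − Q) − ¼ ln(1 − 2Q).
1 − 2P − Q = 0.611804, giving −½ ln(0.611804) = 0.245672.
1 − 2Q = 0.353008, giving −¼ ln(0.353008) = 0.260316.
d = 0.245672 + 0.260316 = 0.505988.

0.506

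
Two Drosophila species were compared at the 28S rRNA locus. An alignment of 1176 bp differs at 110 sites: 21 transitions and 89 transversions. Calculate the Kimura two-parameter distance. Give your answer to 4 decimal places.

0.1001

P = 21/1176 ≈ 0.017857 and Q = 89/1176 ≈ 0.07568.
Under the Kimura two-parameter model, d = −½ ln(1 − 2P − Q) − ¼ ln(1 − 2Q).
1 − 2P − Q = 0.888606, giving −½ ln(0.888606) = 0.059051.
1 − 2Q = 0.84864, giving −¼ ln(0.84864) = 0.041030.
d = 0.059051 + 0.041030 = 0.100081.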